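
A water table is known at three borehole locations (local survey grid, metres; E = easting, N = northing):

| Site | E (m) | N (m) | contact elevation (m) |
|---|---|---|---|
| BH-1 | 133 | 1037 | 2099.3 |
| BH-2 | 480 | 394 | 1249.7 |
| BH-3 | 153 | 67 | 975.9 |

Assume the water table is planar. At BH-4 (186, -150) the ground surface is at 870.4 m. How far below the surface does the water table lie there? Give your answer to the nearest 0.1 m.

154.8 m

Two edge vectors: BH-1→BH-2 = (347, -643, -849.6), BH-1→BH-3 = (20, -970, -1123.4).
Normal n = (BH-1→BH-2) × (BH-1→BH-3) = (-101765.8, 372827.8, -323730).
So ∂z/∂E = −n_x/n_z = −0.314354 and ∂z/∂N = −n_y/n_z = 1.151663.
Intercept c from BH-1: 2099.3 + 41.81 − 1194.27 = 946.83.
At (186, -150): z_contact = −58.47 − 172.75 + 946.83 = 715.62 m.
Depth below ground = 870.4 − 715.62 = 154.8 m.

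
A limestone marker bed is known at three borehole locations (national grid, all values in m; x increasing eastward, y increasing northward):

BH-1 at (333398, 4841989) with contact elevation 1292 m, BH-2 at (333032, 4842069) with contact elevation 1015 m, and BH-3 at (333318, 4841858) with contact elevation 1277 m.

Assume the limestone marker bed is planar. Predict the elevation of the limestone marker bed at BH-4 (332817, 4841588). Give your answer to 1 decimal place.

Two edge vectors: BH-1→BH-2 = (-366, 80, -277), BH-1→BH-3 = (-80, -131, -15).
Normal n = (BH-1→BH-2) × (BH-1→BH-3) = (-37487, 16670, 54346).
So ∂z/∂x = −n_x/n_z = 0.689783977 and ∂z/∂y = −n_y/n_z = −0.306738306.
Intercept c from BH-1: 1292 − 229972.60 + 1485223.51 = 1256542.91.
At (332817, 4841588): z = 229571.8 − 1485100.5 + 1256542.91 = 1014.2 m.

1014.2 m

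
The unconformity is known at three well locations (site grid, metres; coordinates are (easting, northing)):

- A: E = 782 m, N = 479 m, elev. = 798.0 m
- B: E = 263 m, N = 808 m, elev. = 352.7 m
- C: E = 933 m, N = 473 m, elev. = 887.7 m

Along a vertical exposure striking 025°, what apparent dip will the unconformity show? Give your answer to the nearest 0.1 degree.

Let the plane be z = a·E + b·N + c.
B−A: −519a + 329b = −445.3;  C−A: 151a − 6b = 89.7.
Solving gives a = 0.57639, b = −0.44424.
Unit vector along 025° is (sin 25°, cos 25°) = (0.4226, 0.9063).
Slope in that direction = a·(0.4226) + b·(0.9063) = −0.15903.
Apparent dip = arctan|0.15903| = 9.0° (true dip is 36.0°, so apparent ≤ true as expected).

9.0°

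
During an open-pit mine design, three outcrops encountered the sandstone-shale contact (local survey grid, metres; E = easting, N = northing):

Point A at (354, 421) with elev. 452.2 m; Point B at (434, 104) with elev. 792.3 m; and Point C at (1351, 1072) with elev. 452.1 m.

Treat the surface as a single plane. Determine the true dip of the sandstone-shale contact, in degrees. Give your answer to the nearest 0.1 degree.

Two edge vectors: Point A→Point B = (80, -317, 340.1), Point A→Point C = (997, 651, -0.1).
Normal n = (Point A→Point B) × (Point A→Point C) = (-221373.4, 339087.7, 368129).
So ∂z/∂E = −n_x/n_z = 0.60135 and ∂z/∂N = −n_y/n_z = −0.92111.
Gradient magnitude |∇z| = √(a² + b²) = √(0.36162 + 0.84845) = 1.10003.
True dip = arctan(1.10003) = 47.7°, dipping toward NNW (azimuth ≈ 327°).

47.7°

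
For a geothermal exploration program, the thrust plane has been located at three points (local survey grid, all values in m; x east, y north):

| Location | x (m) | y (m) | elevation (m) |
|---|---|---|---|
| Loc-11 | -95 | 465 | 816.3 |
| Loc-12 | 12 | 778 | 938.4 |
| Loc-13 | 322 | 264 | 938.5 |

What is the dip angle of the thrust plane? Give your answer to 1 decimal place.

25.7°

Two edge vectors: Loc-11→Loc-12 = (107, 313, 122.1), Loc-11→Loc-13 = (417, -201, 122.2).
Normal n = (Loc-11→Loc-12) × (Loc-11→Loc-13) = (62790.7, 37840.3, -152028).
So ∂z/∂x = −n_x/n_z = 0.41302 and ∂z/∂y = −n_y/n_z = 0.24890.
Gradient magnitude |∇z| = √(a² + b²) = √(0.17059 + 0.06195) = 0.48222.
True dip = arctan(0.48222) = 25.7°, dipping toward WSW (azimuth ≈ 239°).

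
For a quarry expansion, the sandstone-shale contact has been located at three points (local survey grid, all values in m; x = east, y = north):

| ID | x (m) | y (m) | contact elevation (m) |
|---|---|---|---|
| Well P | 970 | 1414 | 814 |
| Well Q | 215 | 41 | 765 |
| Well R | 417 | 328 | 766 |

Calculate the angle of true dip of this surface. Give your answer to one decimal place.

14.5°

Let the plane be z = a·x + b·y + c.
Well Q−Well P: −755a − 1373b = −49;  Well R−Well P: −553a − 1086b = −48.
Solving gives a = −0.20920, b = 0.15072.
Gradient magnitude |∇z| = √(a² + b²) = √(0.04376 + 0.02272) = 0.25784.
True dip = arctan(0.25784) = 14.5°, dipping toward SE (azimuth ≈ 126°).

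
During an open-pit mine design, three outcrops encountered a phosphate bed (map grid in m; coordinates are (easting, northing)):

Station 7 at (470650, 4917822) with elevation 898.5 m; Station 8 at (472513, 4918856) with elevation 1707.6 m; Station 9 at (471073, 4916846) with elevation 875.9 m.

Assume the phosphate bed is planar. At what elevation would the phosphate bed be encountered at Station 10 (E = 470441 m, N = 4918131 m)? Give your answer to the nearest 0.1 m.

Two edge vectors: Station 7→Station 8 = (1863, 1034, 809.1), Station 7→Station 9 = (423, -976, -22.6).
Normal n = (Station 7→Station 8) × (Station 7→Station 9) = (766313.2, 384353.1, -2255670).
So ∂z/∂E = −n_x/n_z = 0.339727531 and ∂z/∂N = −n_y/n_z = 0.170394207.
Intercept c from Station 7: 898.5 − 159892.76 − 837968.38 = −996962.64.
At (470441, 4918131): z = 159821.8 + 838021.0 − 996962.64 = 880.1 m.

880.1 m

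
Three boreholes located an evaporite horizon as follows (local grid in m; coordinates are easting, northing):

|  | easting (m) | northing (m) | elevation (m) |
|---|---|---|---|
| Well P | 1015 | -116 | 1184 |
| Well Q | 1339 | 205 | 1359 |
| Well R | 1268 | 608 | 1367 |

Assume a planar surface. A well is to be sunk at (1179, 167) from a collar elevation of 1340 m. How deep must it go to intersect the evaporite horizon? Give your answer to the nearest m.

Let the plane be z = a·easting + b·northing + c.
Well Q−Well P: 324a + 321b = 175;  Well R−Well P: 253a + 724b = 183.
Solving gives a = 0.44311, b = 0.09792.
Then c = 1184 − a·1015 − b·-116 = 745.60.
At (1179, 167): z_contact = 522.4 + 16.4 + 745.60 = 1284.4 m.
Depth below ground = 1340 − 1284.4 = 56 m.

56 m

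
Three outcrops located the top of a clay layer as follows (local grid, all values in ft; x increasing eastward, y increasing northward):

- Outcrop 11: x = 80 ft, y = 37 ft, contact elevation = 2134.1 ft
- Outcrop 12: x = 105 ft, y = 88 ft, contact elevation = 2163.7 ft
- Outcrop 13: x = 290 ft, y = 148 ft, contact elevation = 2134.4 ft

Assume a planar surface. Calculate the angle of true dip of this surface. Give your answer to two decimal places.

41.49°

Let the plane be z = a·x + b·y + c.
Outcrop 12−Outcrop 11: 25a + 51b = 29.6;  Outcrop 13−Outcrop 11: 210a + 111b = 0.3.
Solving gives a = −0.41214, b = 0.78242.
Gradient magnitude |∇z| = √(a² + b²) = √(0.16986 + 0.61218) = 0.88433.
True dip = arctan(0.88433) = 41.49°, dipping toward SSE (azimuth ≈ 152°).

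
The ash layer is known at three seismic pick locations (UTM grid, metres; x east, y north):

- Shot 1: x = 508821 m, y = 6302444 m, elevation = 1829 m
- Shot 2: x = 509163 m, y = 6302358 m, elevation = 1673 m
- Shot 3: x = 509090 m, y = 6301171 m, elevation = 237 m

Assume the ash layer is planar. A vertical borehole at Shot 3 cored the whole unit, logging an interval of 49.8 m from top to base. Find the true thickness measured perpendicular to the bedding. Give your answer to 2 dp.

Two edge vectors: Shot 1→Shot 2 = (342, -86, -156), Shot 1→Shot 3 = (269, -1273, -1592).
Normal n = (Shot 1→Shot 2) × (Shot 1→Shot 3) = (-61676, 502500, -412232).
So ∂z/∂x = −n_x/n_z = −0.14961 and ∂z/∂y = −n_y/n_z = 1.21897.
|∇z| = √(a²+b²) = 1.22812, so dip δ = arctan(1.22812) = 50.85°.
True thickness = vertical thickness × cos δ = 49.8 × cos 50.85° = 31.44 m.

31.44 m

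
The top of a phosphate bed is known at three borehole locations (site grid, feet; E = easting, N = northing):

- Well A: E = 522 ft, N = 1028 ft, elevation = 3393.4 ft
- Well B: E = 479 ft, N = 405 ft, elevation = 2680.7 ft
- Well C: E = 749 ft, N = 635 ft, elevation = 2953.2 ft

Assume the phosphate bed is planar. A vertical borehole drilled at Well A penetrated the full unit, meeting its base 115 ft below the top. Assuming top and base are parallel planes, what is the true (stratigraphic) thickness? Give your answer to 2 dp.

75.76 ft

Two edge vectors: Well A→Well B = (-43, -623, -712.7), Well A→Well C = (227, -393, -440.2).
Normal n = (Well A→Well B) × (Well A→Well C) = (-5846.5, -180711.5, 158320).
So ∂z/∂E = −n_x/n_z = 0.03693 and ∂z/∂N = −n_y/n_z = 1.14143.
|∇z| = √(a²+b²) = 1.14203, so dip δ = arctan(1.14203) = 48.79°.
True thickness = vertical thickness × cos δ = 115 × cos 48.79° = 75.76 ft.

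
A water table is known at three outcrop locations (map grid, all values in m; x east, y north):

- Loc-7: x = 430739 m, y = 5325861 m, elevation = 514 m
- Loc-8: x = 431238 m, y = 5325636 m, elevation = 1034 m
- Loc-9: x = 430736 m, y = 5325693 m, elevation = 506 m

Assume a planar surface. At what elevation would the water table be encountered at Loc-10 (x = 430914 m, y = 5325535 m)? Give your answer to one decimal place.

Two edge vectors: Loc-7→Loc-8 = (499, -225, 520), Loc-7→Loc-9 = (-3, -168, -8).
Normal n = (Loc-7→Loc-8) × (Loc-7→Loc-9) = (89160, 2432, -84507).
So ∂z/∂x = −n_x/n_z = 1.055060528 and ∂z/∂y = −n_y/n_z = 0.028778681.
Intercept c from Loc-7: 514 − 454455.72 − 153271.26 = −607212.97.
At (430914, 5325535): z = 454640.4 + 153261.9 − 607212.97 = 689.3 m.

689.3 m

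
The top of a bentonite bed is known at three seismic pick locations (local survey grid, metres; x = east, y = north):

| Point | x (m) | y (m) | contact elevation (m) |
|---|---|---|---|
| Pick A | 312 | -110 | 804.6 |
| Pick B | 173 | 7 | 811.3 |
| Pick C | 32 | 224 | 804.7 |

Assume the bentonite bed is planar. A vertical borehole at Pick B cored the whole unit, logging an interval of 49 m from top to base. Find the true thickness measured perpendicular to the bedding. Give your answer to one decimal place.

Two edge vectors: Pick A→Pick B = (-139, 117, 6.7), Pick A→Pick C = (-280, 334, 0.1).
Normal n = (Pick A→Pick B) × (Pick A→Pick C) = (-2226.1, -1862.1, -13666).
So ∂z/∂x = −n_x/n_z = −0.16289 and ∂z/∂y = −n_y/n_z = −0.13626.
|∇z| = √(a²+b²) = 0.21237, so dip δ = arctan(0.21237) = 11.99°.
True thickness = vertical thickness × cos δ = 49 × cos 11.99° = 47.9 m.

47.9 m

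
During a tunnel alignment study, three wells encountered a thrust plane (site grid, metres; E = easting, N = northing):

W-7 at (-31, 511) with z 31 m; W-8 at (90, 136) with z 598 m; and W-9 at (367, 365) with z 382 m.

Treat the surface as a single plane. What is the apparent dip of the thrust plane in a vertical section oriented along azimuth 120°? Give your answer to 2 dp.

Let the plane be z = a·E + b·N + c.
W-8−W-7: 121a − 375b = 567;  W-9−W-7: 398a − 146b = 351.
Solving gives a = 0.37119, b = −1.39223.
Unit vector along 120° is (sin 120°, cos 120°) = (0.8660, -0.5000).
Slope in that direction = a·(0.8660) + b·(-0.5000) = 1.01758.
Apparent dip = arctan|1.01758| = 45.50° (true dip is 55.2°, so apparent ≤ true as expected).

45.50°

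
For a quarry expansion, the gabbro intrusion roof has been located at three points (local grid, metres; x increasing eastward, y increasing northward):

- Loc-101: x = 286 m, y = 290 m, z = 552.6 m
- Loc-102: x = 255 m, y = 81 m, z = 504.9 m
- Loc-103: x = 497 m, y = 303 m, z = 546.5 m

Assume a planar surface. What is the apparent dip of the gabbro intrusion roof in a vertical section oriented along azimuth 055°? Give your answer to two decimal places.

Two edge vectors: Loc-101→Loc-102 = (-31, -209, -47.7), Loc-101→Loc-103 = (211, 13, -6.1).
Normal n = (Loc-101→Loc-102) × (Loc-101→Loc-103) = (1895, -10253.8, 43696).
So ∂z/∂x = −n_x/n_z = −0.04337 and ∂z/∂y = −n_y/n_z = 0.23466.
Unit vector along 055° is (sin 55°, cos 55°) = (0.8192, 0.5736).
Slope in that direction = a·(0.8192) + b·(0.5736) = 0.09907.
Apparent dip = arctan|0.09907| = 5.66° (true dip is 13.4°, so apparent ≤ true as expected).

5.66°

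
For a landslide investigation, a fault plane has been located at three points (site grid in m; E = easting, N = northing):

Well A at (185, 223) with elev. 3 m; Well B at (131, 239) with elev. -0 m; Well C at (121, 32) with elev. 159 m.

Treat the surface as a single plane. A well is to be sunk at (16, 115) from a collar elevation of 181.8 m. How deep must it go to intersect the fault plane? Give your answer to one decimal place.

Let the plane be z = a·E + b·N + c.
Well B−Well A: −54a + 16b = −3;  Well C−Well A: −64a − 191b = 156.
Solving gives a = −0.16961, b = −0.75992.
Then c = 3 − a·185 − b·223 = 203.84.
At (16, 115): z_contact = −2.71 − 87.39 + 203.84 = 113.74 m.
Depth below ground = 181.8 − 113.74 = 68.1 m.

68.1 m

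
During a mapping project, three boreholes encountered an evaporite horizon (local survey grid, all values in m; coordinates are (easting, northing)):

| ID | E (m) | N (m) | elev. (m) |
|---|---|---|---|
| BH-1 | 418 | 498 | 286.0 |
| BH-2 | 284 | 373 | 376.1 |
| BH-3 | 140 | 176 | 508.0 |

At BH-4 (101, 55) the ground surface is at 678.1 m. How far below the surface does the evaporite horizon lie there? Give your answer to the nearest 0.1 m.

96.5 m

Two edge vectors: BH-1→BH-2 = (-134, -125, 90.1), BH-1→BH-3 = (-278, -322, 222).
Normal n = (BH-1→BH-2) × (BH-1→BH-3) = (1262.2, 4700.2, 8398).
So ∂z/∂E = −n_x/n_z = −0.15030 and ∂z/∂N = −n_y/n_z = −0.55968.
Intercept c from BH-1: 286 + 62.82 + 278.72 = 627.55.
At (101, 55): z_contact = −15.18 − 30.78 + 627.55 = 581.58 m.
Depth below ground = 678.1 − 581.58 = 96.5 m.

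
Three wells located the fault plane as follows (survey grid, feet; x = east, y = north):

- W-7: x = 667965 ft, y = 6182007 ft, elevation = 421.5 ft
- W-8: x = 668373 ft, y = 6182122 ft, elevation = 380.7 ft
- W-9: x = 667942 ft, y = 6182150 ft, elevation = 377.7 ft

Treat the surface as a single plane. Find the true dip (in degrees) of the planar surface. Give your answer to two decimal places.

Two edge vectors: W-7→W-8 = (408, 115, -40.8), W-7→W-9 = (-23, 143, -43.8).
Normal n = (W-7→W-8) × (W-7→W-9) = (797.4, 18808.8, 60989).
So ∂z/∂x = −n_x/n_z = −0.01307 and ∂z/∂y = −n_y/n_z = −0.30840.
Gradient magnitude |∇z| = √(a² + b²) = √(0.00017 + 0.09511) = 0.30867.
True dip = arctan(0.30867) = 17.15°, dipping toward N (azimuth ≈ 002°).

17.15°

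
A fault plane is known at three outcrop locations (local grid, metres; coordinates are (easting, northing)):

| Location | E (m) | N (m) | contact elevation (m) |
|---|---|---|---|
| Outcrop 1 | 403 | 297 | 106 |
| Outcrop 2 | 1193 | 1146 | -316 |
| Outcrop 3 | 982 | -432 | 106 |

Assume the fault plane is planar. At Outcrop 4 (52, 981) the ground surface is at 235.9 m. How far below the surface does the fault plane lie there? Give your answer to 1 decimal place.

Let the plane be z = a·E + b·N + c.
Outcrop 2−Outcrop 1: 790a + 849b = −422;  Outcrop 3−Outcrop 1: 579a − 729b = 0.
Solving gives a = −0.288191, b = −0.228892.
Then c = 106 − a·403 − b·297 = 290.12.
At (52, 981): z_contact = −14.99 − 224.54 + 290.12 = 50.59 m.
Depth below ground = 235.9 − 50.59 = 185.3 m.

185.3 m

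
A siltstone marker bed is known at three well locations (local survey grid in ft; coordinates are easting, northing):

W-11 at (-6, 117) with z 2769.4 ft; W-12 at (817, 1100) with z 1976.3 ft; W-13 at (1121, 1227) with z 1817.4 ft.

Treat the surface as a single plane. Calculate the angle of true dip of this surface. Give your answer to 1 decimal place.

Two edge vectors: W-11→W-12 = (823, 983, -793.1), W-11→W-13 = (1127, 1110, -952).
Normal n = (W-11→W-12) × (W-11→W-13) = (-55475, -110327.7, -194311).
So ∂z/∂easting = −n_x/n_z = −0.28550 and ∂z/∂northing = −n_y/n_z = −0.56779.
Gradient magnitude |∇z| = √(a² + b²) = √(0.08151 + 0.32238) = 0.63553.
True dip = arctan(0.63553) = 32.4°, dipping toward NNE (azimuth ≈ 027°).

32.4°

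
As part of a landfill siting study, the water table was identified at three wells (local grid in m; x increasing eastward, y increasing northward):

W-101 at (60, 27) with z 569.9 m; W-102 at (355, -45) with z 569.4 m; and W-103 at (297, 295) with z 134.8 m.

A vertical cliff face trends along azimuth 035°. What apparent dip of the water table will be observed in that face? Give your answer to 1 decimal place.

Let the plane be z = a·x + b·y + c.
W-102−W-101: 295a − 72b = −0.5;  W-103−W-101: 237a + 268b = −435.1.
Solving gives a = −0.32730, b = −1.33407.
Unit vector along 035° is (sin 35°, cos 35°) = (0.5736, 0.8192).
Slope in that direction = a·(0.5736) + b·(0.8192) = −1.28054.
Apparent dip = arctan|1.28054| = 52.0° (true dip is 53.9°, so apparent ≤ true as expected).

52.0°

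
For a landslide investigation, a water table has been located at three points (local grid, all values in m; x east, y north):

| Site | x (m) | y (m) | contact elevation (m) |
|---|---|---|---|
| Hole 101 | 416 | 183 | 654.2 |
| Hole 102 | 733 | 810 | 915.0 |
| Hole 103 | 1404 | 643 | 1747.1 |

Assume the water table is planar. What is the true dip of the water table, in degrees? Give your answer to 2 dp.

50.38°

Let the plane be z = a·x + b·y + c.
Hole 102−Hole 101: 317a + 627b = 260.8;  Hole 103−Hole 101: 988a + 460b = 1092.9.
Solving gives a = 1.19344, b = −0.18743.
Gradient magnitude |∇z| = √(a² + b²) = √(1.42430 + 0.03513) = 1.20807.
True dip = arctan(1.20807) = 50.38°, dipping toward W (azimuth ≈ 279°).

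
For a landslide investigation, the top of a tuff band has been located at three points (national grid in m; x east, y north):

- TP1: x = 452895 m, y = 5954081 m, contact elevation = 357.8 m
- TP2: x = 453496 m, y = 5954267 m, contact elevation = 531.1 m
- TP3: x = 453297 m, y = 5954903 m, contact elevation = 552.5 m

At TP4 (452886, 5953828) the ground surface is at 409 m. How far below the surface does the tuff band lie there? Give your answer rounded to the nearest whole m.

Let the plane be z = a·x + b·y + c.
TP2−TP1: 601a + 186b = 173.3;  TP3−TP1: 402a + 822b = 194.7.
Solving gives a = 0.25340107, b = 0.11293524.
Then c = 357.8 − a·452895 − b·5954081 = −786831.85.
At (452886, 5953828): z_contact = 114761.8 + 672397.0 − 786831.85 = 326.9 m.
Depth below ground = 409 − 326.9 = 82 m.

82 m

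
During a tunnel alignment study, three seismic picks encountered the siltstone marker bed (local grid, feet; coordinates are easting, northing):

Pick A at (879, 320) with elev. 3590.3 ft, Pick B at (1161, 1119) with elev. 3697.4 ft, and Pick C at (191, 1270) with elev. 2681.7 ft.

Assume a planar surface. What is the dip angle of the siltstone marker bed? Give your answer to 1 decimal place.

Let the plane be z = a·easting + b·northing + c.
Pick B−Pick A: 282a + 799b = 107.1;  Pick C−Pick A: −688a + 950b = −908.6.
Solving gives a = 1.01236, b = −0.22326.
Gradient magnitude |∇z| = √(a² + b²) = √(1.02487 + 0.04985) = 1.03668.
True dip = arctan(1.03668) = 46.0°, dipping toward WNW (azimuth ≈ 282°).

46.0°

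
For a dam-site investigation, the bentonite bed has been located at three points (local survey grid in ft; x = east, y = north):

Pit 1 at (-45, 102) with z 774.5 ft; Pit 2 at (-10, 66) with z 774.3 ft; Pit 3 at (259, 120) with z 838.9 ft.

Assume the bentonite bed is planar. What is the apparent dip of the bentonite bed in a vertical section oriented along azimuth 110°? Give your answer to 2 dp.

6.82°

Two edge vectors: Pit 1→Pit 2 = (35, -36, -0.2), Pit 1→Pit 3 = (304, 18, 64.4).
Normal n = (Pit 1→Pit 2) × (Pit 1→Pit 3) = (-2314.8, -2314.8, 11574).
So ∂z/∂x = −n_x/n_z = 0.20000 and ∂z/∂y = −n_y/n_z = 0.20000.
Unit vector along 110° is (sin 110°, cos 110°) = (0.9397, -0.3420).
Slope in that direction = a·(0.9397) + b·(-0.3420) = 0.11953.
Apparent dip = arctan|0.11953| = 6.82° (true dip is 15.8°, so apparent ≤ true as expected).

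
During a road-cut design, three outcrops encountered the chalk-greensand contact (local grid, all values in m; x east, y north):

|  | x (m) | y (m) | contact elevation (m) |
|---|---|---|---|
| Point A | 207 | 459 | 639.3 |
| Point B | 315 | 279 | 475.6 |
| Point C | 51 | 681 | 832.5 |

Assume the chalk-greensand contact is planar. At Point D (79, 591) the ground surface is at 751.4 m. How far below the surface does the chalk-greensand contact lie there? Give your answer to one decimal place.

Let the plane be z = a·x + b·y + c.
Point B−Point A: 108a − 180b = −163.7;  Point C−Point A: −156a + 222b = 193.2.
Solving gives a = 0.38143, b = 1.13830.
Then c = 639.3 − a·207 − b·459 = 37.86.
At (79, 591): z_contact = 30.13 + 672.74 + 37.86 = 740.73 m.
Depth below ground = 751.4 − 740.73 = 10.7 m.

10.7 m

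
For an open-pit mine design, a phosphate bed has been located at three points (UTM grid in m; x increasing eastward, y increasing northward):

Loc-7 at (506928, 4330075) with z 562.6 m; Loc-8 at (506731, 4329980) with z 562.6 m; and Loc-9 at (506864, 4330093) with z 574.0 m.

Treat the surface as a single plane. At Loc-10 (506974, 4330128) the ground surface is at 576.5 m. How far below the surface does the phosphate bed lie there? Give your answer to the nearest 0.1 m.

Let the plane be z = a·x + b·y + c.
Loc-8−Loc-7: −197a − 95b = 0;  Loc-9−Loc-7: −64a + 18b = 11.4.
Solving gives a = −0.112507791, b = 0.233305631.
Then c = 562.6 − a·506928 − b·4330075 = −952634.93.
At (506974, 4330128): z_contact = −57038.53 + 1010243.24 − 952634.93 = 569.79 m.
Depth below ground = 576.5 − 569.79 = 6.7 m.

6.7 m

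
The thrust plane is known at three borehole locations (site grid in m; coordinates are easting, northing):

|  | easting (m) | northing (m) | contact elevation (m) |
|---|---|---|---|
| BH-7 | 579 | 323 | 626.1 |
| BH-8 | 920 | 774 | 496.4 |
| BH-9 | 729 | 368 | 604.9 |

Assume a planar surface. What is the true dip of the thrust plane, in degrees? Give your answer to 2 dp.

Let the plane be z = a·easting + b·northing + c.
BH-8−BH-7: 341a + 451b = −129.7;  BH-9−BH-7: 150a + 45b = −21.2.
Solving gives a = −0.07121, b = −0.23374.
Gradient magnitude |∇z| = √(a² + b²) = √(0.00507 + 0.05463) = 0.24435.
True dip = arctan(0.24435) = 13.73°, dipping toward NNE (azimuth ≈ 017°).

13.73°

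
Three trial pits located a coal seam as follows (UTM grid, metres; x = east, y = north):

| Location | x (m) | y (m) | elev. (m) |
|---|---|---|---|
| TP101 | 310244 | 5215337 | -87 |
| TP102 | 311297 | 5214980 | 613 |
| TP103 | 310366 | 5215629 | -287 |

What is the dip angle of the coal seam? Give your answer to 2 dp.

42.75°

Two edge vectors: TP101→TP102 = (1053, -357, 700), TP101→TP103 = (122, 292, -200).
Normal n = (TP101→TP102) × (TP101→TP103) = (-133000, 296000, 351030).
So ∂z/∂x = −n_x/n_z = 0.37888 and ∂z/∂y = −n_y/n_z = −0.84323.
Gradient magnitude |∇z| = √(a² + b²) = √(0.14355 + 0.71104) = 0.92444.
True dip = arctan(0.92444) = 42.75°, dipping toward NNW (azimuth ≈ 336°).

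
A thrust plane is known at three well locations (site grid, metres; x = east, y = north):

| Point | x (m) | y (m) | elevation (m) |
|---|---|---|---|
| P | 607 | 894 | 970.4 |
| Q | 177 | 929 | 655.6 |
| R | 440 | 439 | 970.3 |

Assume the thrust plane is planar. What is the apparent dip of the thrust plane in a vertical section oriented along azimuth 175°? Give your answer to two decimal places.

17.83°

Two edge vectors: P→Q = (-430, 35, -314.8), P→R = (-167, -455, -0.1).
Normal n = (P→Q) × (P→R) = (-143237.5, 52528.6, 201495).
So ∂z/∂x = −n_x/n_z = 0.71087 and ∂z/∂y = −n_y/n_z = −0.26069.
Unit vector along 175° is (sin 175°, cos 175°) = (0.0872, -0.9962).
Slope in that direction = a·(0.0872) + b·(-0.9962) = 0.32166.
Apparent dip = arctan|0.32166| = 17.83° (true dip is 37.1°, so apparent ≤ true as expected).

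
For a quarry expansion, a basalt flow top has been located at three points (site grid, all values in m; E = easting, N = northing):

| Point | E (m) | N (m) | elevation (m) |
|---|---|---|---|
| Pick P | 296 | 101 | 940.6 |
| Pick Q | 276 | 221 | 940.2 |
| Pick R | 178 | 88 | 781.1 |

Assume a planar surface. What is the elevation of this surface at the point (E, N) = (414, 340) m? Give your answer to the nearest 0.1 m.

1149.4 m

Let the plane be z = a·E + b·N + c.
Pick Q−Pick P: −20a + 120b = −0.4;  Pick R−Pick P: −118a − 13b = −159.5.
Solving gives a = 1.32768, b = 0.21795.
Then c = 940.6 − a·296 − b·101 = 525.59.
At (414, 340): z = 549.7 + 74.1 + 525.59 = 1149.4 m.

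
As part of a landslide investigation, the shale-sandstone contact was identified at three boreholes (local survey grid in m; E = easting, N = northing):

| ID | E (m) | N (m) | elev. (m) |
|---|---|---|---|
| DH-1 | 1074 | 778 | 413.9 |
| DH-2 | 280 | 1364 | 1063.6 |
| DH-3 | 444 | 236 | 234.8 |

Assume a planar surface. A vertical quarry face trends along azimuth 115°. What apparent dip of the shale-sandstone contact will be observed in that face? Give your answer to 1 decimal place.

29.8°

Two edge vectors: DH-1→DH-2 = (-794, 586, 649.7), DH-1→DH-3 = (-630, -542, -179.1).
Normal n = (DH-1→DH-2) × (DH-1→DH-3) = (247184.8, -551516.4, 799528).
So ∂z/∂E = −n_x/n_z = −0.30916 and ∂z/∂N = −n_y/n_z = 0.68980.
Unit vector along 115° is (sin 115°, cos 115°) = (0.9063, -0.4226).
Slope in that direction = a·(0.9063) + b·(-0.4226) = −0.57172.
Apparent dip = arctan|0.57172| = 29.8° (true dip is 37.1°, so apparent ≤ true as expected).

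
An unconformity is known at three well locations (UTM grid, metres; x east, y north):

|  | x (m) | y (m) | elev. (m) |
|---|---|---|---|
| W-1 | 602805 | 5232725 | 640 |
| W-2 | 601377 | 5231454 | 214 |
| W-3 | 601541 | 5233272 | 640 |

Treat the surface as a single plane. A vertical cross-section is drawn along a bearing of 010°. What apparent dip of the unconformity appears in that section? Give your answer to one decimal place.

Two edge vectors: W-1→W-2 = (-1428, -1271, -426), W-1→W-3 = (-1264, 547, 0).
Normal n = (W-1→W-2) × (W-1→W-3) = (233022, 538464, -2387660).
So ∂z/∂x = −n_x/n_z = 0.09759 and ∂z/∂y = −n_y/n_z = 0.22552.
Unit vector along 010° is (sin 10°, cos 10°) = (0.1736, 0.9848).
Slope in that direction = a·(0.1736) + b·(0.9848) = 0.23904.
Apparent dip = arctan|0.23904| = 13.4° (true dip is 13.8°, so apparent ≤ true as expected).

13.4°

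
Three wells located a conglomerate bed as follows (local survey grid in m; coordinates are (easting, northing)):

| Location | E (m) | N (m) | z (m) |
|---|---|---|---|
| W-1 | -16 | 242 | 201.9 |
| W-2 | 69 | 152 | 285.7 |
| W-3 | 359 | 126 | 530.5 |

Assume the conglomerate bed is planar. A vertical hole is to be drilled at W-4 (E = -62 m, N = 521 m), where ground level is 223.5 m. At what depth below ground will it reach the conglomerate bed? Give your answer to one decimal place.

100.6 m

Let the plane be z = a·E + b·N + c.
W-2−W-1: 85a − 90b = 83.8;  W-3−W-1: 375a − 116b = 328.6.
Solving gives a = 0.83103, b = −0.14625.
Then c = 201.9 − a·-16 − b·242 = 250.59.
At (-62, 521): z_contact = −51.52 − 76.20 + 250.59 = 122.87 m.
Depth below ground = 223.5 − 122.87 = 100.6 m.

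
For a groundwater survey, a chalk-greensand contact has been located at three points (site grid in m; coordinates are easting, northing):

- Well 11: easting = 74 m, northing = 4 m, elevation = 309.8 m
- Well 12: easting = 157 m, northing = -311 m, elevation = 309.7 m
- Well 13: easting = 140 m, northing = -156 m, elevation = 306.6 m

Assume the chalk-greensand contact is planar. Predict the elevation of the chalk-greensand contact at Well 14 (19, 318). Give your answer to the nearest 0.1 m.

306.2 m

Two edge vectors: Well 11→Well 12 = (83, -315, -0.1), Well 11→Well 13 = (66, -160, -3.2).
Normal n = (Well 11→Well 12) × (Well 11→Well 13) = (992, 259, 7510).
So ∂z/∂easting = −n_x/n_z = −0.13209 and ∂z/∂northing = −n_y/n_z = −0.03449.
Intercept c from Well 11: 309.8 + 9.77 + 0.14 = 319.71.
At (19, 318): z = −2.5 − 11.0 + 319.71 = 306.2 m.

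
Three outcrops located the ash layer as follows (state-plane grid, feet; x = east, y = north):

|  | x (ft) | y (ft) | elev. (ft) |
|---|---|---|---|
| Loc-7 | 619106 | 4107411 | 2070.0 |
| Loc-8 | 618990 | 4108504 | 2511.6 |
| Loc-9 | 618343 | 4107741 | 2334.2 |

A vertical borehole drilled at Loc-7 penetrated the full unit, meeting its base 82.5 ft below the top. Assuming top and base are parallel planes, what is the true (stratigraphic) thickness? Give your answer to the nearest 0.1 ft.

Two edge vectors: Loc-7→Loc-8 = (-116, 1093, 441.6), Loc-7→Loc-9 = (-763, 330, 264.2).
Normal n = (Loc-7→Loc-8) × (Loc-7→Loc-9) = (143042.6, -306293.6, 795679).
So ∂z/∂x = −n_x/n_z = −0.17977 and ∂z/∂y = −n_y/n_z = 0.38495.
|∇z| = √(a²+b²) = 0.42486, so dip δ = arctan(0.42486) = 23.02°.
True thickness = vertical thickness × cos δ = 82.5 × cos 23.02° = 75.9 ft.

75.9 ft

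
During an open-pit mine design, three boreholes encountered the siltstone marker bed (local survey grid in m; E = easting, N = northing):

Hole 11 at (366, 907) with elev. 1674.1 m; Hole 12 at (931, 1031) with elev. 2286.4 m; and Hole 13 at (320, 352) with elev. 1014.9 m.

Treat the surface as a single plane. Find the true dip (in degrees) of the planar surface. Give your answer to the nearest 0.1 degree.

Let the plane be z = a·E + b·N + c.
Hole 12−Hole 11: 565a + 124b = 612.3;  Hole 13−Hole 11: −46a − 555b = −659.2.
Solving gives a = 0.83829, b = 1.11827.
Gradient magnitude |∇z| = √(a² + b²) = √(0.70273 + 1.25052) = 1.39759.
True dip = arctan(1.39759) = 54.4°, dipping toward SW (azimuth ≈ 217°).

54.4°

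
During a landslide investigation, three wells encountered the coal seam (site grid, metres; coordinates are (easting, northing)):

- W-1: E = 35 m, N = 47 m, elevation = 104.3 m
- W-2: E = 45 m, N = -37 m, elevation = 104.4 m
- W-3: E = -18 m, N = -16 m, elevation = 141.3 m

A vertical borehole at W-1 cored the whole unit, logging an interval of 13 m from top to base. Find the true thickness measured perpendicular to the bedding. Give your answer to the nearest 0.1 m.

Let the plane be z = a·E + b·N + c.
W-2−W-1: 10a − 84b = 0.1;  W-3−W-1: −53a − 63b = 37.
Solving gives a = −0.61033, b = −0.07385.
|∇z| = √(a²+b²) = 0.61478, so dip δ = arctan(0.61478) = 31.58°.
True thickness = vertical thickness × cos δ = 13 × cos 31.58° = 11.1 m.

11.1 m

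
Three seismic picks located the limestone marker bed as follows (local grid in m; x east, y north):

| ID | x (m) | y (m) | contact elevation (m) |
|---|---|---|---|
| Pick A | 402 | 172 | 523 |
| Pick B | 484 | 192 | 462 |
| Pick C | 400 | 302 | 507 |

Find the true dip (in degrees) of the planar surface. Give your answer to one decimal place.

Let the plane be z = a·x + b·y + c.
Pick B−Pick A: 82a + 20b = −61;  Pick C−Pick A: −2a + 130b = −16.
Solving gives a = −0.71121, b = −0.13402.
Gradient magnitude |∇z| = √(a² + b²) = √(0.50583 + 0.01796) = 0.72373.
True dip = arctan(0.72373) = 35.9°, dipping toward E (azimuth ≈ 079°).

35.9°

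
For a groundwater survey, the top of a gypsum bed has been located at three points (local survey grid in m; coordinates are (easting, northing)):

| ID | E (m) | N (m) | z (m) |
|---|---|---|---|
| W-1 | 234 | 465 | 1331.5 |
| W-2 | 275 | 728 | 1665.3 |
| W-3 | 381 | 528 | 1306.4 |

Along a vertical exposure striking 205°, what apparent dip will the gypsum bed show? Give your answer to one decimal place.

Let the plane be z = a·E + b·N + c.
W-2−W-1: 41a + 263b = 333.8;  W-3−W-1: 147a + 63b = −25.1.
Solving gives a = −0.76586, b = 1.38859.
Unit vector along 205° is (sin 205°, cos 205°) = (-0.4226, -0.9063).
Slope in that direction = a·(-0.4226) + b·(-0.9063) = −0.93483.
Apparent dip = arctan|0.93483| = 43.1° (true dip is 57.8°, so apparent ≤ true as expected).

43.1°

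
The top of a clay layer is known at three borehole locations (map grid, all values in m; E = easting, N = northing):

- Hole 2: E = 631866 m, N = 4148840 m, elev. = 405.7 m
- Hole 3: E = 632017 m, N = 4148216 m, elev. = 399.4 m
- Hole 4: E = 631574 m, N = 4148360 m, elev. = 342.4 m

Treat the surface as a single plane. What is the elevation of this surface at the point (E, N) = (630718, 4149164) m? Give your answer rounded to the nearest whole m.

Let the plane be z = a·E + b·N + c.
Hole 3−Hole 2: 151a − 624b = −6.3;  Hole 4−Hole 2: −292a − 480b = −63.3.
Solving gives a = 0.14321523, b = 0.04475240.
Then c = 405.7 − a·631866 − b·4148840 = −275757.69.
At (630718, 4149164): z = 90328.4 + 185685.1 − 275757.69 = 255.8 m.

256 m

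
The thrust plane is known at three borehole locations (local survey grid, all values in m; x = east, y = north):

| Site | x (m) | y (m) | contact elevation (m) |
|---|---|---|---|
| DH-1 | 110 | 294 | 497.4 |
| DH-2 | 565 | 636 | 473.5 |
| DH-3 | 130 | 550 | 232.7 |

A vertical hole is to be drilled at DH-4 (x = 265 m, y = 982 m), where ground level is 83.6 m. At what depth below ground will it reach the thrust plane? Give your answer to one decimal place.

219.6 m

Two edge vectors: DH-1→DH-2 = (455, 342, -23.9), DH-1→DH-3 = (20, 256, -264.7).
Normal n = (DH-1→DH-2) × (DH-1→DH-3) = (-84409, 119960.5, 109640).
So ∂z/∂x = −n_x/n_z = 0.76987 and ∂z/∂y = −n_y/n_z = −1.09413.
Intercept c from DH-1: 497.4 − 84.69 + 321.67 = 734.39.
At (265, 982): z_contact = 204.02 − 1074.44 + 734.39 = -136.03 m.
Depth below ground = 83.6 − (-136.03) = 219.6 m.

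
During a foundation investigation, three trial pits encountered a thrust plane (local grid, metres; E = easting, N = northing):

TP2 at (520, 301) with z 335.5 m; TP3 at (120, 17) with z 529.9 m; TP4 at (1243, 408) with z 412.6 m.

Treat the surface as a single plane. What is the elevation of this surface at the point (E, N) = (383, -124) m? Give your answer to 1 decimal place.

747.7 m

Two edge vectors: TP2→TP3 = (-400, -284, 194.4), TP2→TP4 = (723, 107, 77.1).
Normal n = (TP2→TP3) × (TP2→TP4) = (-42697.2, 171391.2, 162532).
So ∂z/∂E = −n_x/n_z = 0.262700 and ∂z/∂N = −n_y/n_z = −1.054507.
Intercept c from TP2: 335.5 − 136.60 + 317.41 = 516.30.
At (383, -124): z = 100.6 + 130.8 + 516.30 = 747.7 m.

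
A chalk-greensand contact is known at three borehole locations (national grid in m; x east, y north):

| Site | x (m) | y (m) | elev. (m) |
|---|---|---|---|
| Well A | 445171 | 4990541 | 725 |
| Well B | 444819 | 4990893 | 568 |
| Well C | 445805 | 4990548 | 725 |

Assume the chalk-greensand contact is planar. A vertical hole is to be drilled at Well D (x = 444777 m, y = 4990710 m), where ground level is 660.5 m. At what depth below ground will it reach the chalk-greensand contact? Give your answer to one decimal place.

Two edge vectors: Well A→Well B = (-352, 352, -157), Well A→Well C = (634, 7, 0).
Normal n = (Well A→Well B) × (Well A→Well C) = (1099, -99538, -225632).
So ∂z/∂x = −n_x/n_z = 0.004870763 and ∂z/∂y = −n_y/n_z = −0.441151964.
Intercept c from Well A: 725 − 2168.32 + 2201586.96 = 2200143.64.
At (444777, 4990710): z_contact = 2166.40 − 2201661.52 + 2200143.64 = 648.53 m.
Depth below ground = 660.5 − 648.53 = 12.0 m.

12.0 m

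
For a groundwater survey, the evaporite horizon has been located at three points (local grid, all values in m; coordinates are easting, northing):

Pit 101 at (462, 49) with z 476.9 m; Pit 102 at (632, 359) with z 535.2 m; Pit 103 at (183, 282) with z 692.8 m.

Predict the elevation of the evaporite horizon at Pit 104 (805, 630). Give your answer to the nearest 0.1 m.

575.8 m

Two edge vectors: Pit 101→Pit 102 = (170, 310, 58.3), Pit 101→Pit 103 = (-279, 233, 215.9).
Normal n = (Pit 101→Pit 102) × (Pit 101→Pit 103) = (53345.1, -52968.7, 126100).
So ∂z/∂easting = −n_x/n_z = −0.42304 and ∂z/∂northing = −n_y/n_z = 0.42005.
Intercept c from Pit 101: 476.9 + 195.44 − 20.58 = 651.76.
At (805, 630): z = −340.5 + 264.6 + 651.76 = 575.8 m.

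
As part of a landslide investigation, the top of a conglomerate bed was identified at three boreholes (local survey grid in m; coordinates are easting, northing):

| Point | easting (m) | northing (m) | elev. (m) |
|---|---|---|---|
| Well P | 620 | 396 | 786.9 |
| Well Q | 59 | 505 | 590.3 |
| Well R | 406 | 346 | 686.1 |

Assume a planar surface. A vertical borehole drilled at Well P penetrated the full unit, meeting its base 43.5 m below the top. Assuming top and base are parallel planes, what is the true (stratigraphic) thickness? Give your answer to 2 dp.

Let the plane be z = a·easting + b·northing + c.
Well Q−Well P: −561a + 109b = −196.6;  Well R−Well P: −214a − 50b = −100.8.
Solving gives a = 0.40519, b = 0.28177.
|∇z| = √(a²+b²) = 0.49354, so dip δ = arctan(0.49354) = 26.27°.
True thickness = vertical thickness × cos δ = 43.5 × cos 26.27° = 39.01 m.

39.01 m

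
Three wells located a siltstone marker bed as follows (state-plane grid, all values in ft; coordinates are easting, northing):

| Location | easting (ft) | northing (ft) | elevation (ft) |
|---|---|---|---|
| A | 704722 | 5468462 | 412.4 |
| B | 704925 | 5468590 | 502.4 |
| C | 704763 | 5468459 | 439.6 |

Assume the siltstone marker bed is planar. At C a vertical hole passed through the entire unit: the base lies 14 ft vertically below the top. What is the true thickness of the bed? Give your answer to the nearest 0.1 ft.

Two edge vectors: A→B = (203, 128, 90), A→C = (41, -3, 27.2).
Normal n = (A→B) × (A→C) = (3751.6, -1831.6, -5857).
So ∂z/∂easting = −n_x/n_z = 0.64053 and ∂z/∂northing = −n_y/n_z = −0.31272.
|∇z| = √(a²+b²) = 0.71279, so dip δ = arctan(0.71279) = 35.48°.
True thickness = vertical thickness × cos δ = 14 × cos 35.48° = 11.4 ft.

11.4 ft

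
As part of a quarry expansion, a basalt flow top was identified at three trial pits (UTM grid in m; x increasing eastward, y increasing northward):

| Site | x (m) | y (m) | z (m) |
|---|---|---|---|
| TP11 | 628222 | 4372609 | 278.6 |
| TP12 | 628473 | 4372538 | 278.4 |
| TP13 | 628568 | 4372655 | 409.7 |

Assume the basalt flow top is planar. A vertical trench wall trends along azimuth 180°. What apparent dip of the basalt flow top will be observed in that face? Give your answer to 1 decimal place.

42.4°

Let the plane be z = a·x + b·y + c.
TP12−TP11: 251a − 71b = −0.2;  TP13−TP11: 346a + 46b = 131.1.
Solving gives a = 0.25750, b = 0.91314.
Unit vector along 180° is (sin 180°, cos 180°) = (0.0000, -1.0000).
Slope in that direction = a·(0.0000) + b·(-1.0000) = −0.91314.
Apparent dip = arctan|0.91314| = 42.4° (true dip is 43.5°, so apparent ≤ true as expected).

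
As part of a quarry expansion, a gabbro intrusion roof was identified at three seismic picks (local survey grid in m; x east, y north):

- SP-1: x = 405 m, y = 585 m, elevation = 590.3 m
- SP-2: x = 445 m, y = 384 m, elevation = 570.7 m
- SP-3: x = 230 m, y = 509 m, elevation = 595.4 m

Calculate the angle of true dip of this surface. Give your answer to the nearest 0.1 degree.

Two edge vectors: SP-1→SP-2 = (40, -201, -19.6), SP-1→SP-3 = (-175, -76, 5.1).
Normal n = (SP-1→SP-2) × (SP-1→SP-3) = (-2514.7, 3226, -38215).
So ∂z/∂x = −n_x/n_z = −0.06580 and ∂z/∂y = −n_y/n_z = 0.08442.
Gradient magnitude |∇z| = √(a² + b²) = √(0.00433 + 0.00713) = 0.10703.
True dip = arctan(0.10703) = 6.1°, dipping toward SE (azimuth ≈ 142°).

6.1°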